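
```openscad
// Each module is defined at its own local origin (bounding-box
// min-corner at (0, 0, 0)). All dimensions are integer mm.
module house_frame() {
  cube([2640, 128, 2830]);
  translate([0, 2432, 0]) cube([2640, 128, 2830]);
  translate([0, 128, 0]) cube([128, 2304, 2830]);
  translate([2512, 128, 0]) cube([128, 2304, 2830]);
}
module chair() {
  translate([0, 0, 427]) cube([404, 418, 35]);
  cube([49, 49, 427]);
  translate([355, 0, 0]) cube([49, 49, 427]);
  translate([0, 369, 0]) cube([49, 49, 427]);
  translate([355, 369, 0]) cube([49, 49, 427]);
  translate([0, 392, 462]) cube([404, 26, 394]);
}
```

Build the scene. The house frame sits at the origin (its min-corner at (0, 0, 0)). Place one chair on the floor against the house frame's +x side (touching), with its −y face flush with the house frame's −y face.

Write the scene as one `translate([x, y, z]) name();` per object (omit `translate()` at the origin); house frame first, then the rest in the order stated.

house_frame();
translate([2640, 0, 0]) chair();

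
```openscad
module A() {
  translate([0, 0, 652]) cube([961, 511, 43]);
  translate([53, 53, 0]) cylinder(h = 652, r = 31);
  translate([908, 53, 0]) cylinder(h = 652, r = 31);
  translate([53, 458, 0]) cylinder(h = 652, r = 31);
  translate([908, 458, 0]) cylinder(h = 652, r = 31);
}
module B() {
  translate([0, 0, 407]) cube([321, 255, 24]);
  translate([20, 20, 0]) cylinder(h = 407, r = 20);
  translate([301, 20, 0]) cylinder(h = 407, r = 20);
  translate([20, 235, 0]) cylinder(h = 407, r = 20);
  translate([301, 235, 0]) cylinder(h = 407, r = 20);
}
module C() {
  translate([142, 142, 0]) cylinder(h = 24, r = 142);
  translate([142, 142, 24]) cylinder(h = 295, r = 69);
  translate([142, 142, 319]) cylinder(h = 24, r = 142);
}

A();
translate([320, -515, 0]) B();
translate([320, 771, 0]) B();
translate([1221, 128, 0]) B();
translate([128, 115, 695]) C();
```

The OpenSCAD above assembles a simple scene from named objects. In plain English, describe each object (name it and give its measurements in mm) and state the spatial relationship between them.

A is a rectangular dining table. The top is 961×511×43 mm with its upper surface at z = 695 mm. It stands on four round legs of 62 mm diameter, each leg's bounding box inset 22 mm from the nearest pair of top edges, running from the floor to the underside of the top.

B is a simple wooden stool: a rectangular seat 321 mm (x) by 255 mm (y), 24 mm thick, top face at z = 431 mm, on four round legs, each 40 mm in diameter. The legs rest on z = 0, each leg's axis is inset half a diameter from the nearest pair of seat edges (so the leg's bounding box is flush with the corner).

C is a spool: two coaxial disc flanges of radius 142 mm and thickness 24 mm, joined by a core cylinder of radius 69 mm and height 295 mm. The lower flange rests on z = 0 and the three cylinders share a vertical axis.

Three stools sit around the table at the −y, +y, +x sides. The spool is on top of the table.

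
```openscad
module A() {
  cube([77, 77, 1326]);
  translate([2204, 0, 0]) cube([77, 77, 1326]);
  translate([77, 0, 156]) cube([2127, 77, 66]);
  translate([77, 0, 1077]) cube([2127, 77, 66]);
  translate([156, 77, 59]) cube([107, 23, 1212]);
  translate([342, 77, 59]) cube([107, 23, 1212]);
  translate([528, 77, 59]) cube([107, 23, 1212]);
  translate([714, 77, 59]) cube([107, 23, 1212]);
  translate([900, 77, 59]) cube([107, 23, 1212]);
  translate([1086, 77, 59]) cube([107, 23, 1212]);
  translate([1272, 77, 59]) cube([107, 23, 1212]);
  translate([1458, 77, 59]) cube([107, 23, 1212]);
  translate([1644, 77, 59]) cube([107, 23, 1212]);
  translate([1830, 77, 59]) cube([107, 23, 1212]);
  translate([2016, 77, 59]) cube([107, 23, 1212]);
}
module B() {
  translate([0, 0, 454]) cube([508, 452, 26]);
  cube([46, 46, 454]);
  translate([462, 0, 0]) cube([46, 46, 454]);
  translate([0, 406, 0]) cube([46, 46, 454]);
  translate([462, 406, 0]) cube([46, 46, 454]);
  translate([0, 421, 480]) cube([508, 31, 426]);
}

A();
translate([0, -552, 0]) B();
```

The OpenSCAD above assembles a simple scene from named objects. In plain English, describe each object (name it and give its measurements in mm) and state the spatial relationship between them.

A is a fence section. Two 77×77 mm posts, 1326 mm tall, stand on the floor with a clear span of 2127 mm between their inner faces. Two horizontal rails of 77×66 mm section span the gap between the posts with their undersides at z = 156 mm and z = 1077 mm, flush with the posts' −y face. 11 pickets, each 107 mm wide, 23 mm thick and 1212 mm tall, are fixed to the +y face of the rails with their bottoms at z = 59 mm, evenly spaced across the span with equal gaps (rounded down to the nearest mm) at the −x end and between each pair — any rounding remainder accumulates at the +x end.

B is a chair. The seat is a 508×452×26 mm slab with its top at z = 480 mm, on four 46×46 mm corner legs (flush with the seat edges, standing on z = 0). A flat backrest 31 mm thick, 426 mm tall, spans the full seat width and rises from the seat top along its +y edge, rear face flush with the rear of the seat.

The chair is on the floor beside the fence section on its −y side.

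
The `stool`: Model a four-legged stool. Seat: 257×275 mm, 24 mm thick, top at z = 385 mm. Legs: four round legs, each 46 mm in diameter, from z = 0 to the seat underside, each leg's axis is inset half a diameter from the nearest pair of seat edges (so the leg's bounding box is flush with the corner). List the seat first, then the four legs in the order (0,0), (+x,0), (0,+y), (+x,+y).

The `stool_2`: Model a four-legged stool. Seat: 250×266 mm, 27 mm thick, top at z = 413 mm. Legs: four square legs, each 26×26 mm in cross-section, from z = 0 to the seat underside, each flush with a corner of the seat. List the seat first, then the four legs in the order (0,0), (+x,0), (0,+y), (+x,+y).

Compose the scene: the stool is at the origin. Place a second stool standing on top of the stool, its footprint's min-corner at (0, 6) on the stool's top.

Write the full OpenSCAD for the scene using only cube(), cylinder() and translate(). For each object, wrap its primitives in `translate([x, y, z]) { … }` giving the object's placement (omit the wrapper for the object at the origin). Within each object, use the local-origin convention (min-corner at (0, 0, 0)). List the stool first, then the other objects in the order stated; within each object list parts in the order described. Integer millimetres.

translate([0, 0, 361]) cube([257, 275, 24]);
translate([23, 23, 0]) cylinder(h = 361, r = 23);
translate([234, 23, 0]) cylinder(h = 361, r = 23);
translate([23, 252, 0]) cylinder(h = 361, r = 23);
translate([234, 252, 0]) cylinder(h = 361, r = 23);
translate([0, 6, 385]) {
  translate([0, 0, 386]) cube([250, 266, 27]);
  cube([26, 26, 386]);
  translate([224, 0, 0]) cube([26, 26, 386]);
  translate([0, 240, 0]) cube([26, 26, 386]);
  translate([224, 240, 0]) cube([26, 26, 386]);
}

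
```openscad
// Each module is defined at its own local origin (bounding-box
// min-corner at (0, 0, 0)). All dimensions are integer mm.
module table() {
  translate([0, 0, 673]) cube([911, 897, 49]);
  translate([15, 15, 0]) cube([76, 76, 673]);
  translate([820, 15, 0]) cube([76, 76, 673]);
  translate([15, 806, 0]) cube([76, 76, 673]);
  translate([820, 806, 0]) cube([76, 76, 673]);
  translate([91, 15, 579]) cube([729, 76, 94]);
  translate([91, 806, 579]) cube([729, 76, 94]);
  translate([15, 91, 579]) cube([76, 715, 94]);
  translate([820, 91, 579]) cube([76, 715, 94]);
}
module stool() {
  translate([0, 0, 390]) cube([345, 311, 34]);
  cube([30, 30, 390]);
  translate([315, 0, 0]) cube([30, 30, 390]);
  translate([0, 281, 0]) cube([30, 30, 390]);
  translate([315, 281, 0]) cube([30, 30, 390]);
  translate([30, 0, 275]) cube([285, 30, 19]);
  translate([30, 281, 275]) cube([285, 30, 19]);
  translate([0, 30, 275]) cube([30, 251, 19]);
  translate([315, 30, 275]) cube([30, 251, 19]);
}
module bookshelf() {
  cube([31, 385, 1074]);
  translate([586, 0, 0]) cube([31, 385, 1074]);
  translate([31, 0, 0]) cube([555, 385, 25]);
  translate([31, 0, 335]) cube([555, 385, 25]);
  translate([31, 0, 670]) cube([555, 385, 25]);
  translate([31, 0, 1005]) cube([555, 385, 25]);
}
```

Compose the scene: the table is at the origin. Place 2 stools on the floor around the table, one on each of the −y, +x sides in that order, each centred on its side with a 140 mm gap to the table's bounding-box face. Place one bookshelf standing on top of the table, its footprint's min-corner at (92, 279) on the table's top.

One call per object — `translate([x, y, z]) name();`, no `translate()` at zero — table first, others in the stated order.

table();
translate([283, -451, 0]) stool();
translate([1051, 293, 0]) stool();
translate([92, 279, 722]) bookshelf();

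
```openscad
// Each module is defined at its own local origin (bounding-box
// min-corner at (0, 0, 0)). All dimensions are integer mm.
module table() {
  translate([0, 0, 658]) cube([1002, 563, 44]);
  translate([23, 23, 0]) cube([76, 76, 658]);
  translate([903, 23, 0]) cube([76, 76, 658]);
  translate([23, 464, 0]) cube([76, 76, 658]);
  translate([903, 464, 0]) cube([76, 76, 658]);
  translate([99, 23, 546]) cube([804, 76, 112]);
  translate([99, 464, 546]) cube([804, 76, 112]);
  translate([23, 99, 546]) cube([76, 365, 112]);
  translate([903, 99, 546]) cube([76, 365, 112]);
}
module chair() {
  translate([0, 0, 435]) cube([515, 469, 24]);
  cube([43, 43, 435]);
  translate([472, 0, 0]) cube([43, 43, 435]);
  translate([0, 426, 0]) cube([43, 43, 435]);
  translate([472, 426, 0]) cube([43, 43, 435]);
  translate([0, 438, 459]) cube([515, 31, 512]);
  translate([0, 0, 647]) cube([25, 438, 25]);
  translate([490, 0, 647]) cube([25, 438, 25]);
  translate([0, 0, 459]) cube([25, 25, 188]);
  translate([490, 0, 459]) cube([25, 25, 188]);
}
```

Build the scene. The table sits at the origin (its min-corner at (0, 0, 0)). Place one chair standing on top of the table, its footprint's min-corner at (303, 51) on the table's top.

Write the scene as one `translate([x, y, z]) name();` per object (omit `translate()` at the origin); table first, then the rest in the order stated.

table();
translate([303, 51, 702]) chair();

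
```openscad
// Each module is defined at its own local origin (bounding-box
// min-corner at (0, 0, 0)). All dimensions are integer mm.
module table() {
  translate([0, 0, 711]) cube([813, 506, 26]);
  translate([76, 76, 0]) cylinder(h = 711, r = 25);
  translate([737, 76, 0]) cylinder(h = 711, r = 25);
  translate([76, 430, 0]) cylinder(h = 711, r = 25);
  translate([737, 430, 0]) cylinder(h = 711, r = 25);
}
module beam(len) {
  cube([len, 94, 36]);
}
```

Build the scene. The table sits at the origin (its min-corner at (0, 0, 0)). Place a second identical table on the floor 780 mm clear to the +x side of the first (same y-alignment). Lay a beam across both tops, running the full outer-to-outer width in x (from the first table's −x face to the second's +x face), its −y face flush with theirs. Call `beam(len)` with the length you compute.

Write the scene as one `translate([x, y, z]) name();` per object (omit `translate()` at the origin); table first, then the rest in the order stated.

table();
translate([1593, 0, 0]) table();
translate([0, 0, 737]) beam(2406);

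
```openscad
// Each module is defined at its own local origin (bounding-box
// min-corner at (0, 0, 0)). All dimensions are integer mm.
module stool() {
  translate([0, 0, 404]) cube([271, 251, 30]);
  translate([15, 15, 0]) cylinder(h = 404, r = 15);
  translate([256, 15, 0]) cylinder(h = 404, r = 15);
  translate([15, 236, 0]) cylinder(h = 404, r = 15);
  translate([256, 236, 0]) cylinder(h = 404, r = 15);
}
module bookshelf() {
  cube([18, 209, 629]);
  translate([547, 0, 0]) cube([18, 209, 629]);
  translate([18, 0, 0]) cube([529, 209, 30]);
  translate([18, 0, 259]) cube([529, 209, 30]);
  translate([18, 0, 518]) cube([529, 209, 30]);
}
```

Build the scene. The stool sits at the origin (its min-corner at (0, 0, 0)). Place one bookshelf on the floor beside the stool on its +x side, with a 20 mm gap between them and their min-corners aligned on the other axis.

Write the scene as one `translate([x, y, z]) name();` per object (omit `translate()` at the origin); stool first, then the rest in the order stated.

stool();
translate([291, 0, 0]) bookshelf();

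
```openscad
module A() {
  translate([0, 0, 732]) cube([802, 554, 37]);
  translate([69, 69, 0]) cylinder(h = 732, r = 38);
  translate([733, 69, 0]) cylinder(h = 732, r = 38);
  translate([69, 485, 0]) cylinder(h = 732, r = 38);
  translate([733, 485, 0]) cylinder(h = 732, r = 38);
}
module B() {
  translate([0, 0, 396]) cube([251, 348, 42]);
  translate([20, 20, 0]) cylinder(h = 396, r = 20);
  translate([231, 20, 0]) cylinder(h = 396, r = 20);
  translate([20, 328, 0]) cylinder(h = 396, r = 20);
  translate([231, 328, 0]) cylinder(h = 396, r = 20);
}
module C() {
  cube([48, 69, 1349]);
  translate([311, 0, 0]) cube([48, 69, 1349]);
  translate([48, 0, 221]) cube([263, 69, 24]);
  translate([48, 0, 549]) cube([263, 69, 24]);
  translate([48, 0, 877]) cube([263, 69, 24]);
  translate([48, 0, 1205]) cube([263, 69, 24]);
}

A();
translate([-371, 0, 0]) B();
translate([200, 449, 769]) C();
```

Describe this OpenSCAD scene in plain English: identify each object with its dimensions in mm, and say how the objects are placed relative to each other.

A is a rectangular dining table. The top is 802×554×37 mm with its upper surface at z = 769 mm. It stands on four round legs of 76 mm diameter, each leg's bounding box inset 31 mm from the nearest pair of top edges, running from the floor to the underside of the top.

B is a four-legged stool. The seat is 251×348 mm, 42 mm thick, top at z = 438 mm. It stands on four round legs, each 40 mm in diameter, from z = 0 to the seat underside, each leg's axis is inset half a diameter from the nearest pair of seat edges (so the leg's bounding box is flush with the corner).

C is a wooden ladder with two side rails of 48×69 mm section and 1349 mm height, set 359 mm apart overall. Between them run 4 rectangular rungs (69 mm deep, 24 mm thick), front faces flush with the rails' −y face. The bottom of the first rung is 221 mm above the floor and each subsequent rung is 328 mm higher than the one below.

The stool is on the floor beside the table on its −x side. The ladder is on top of the table.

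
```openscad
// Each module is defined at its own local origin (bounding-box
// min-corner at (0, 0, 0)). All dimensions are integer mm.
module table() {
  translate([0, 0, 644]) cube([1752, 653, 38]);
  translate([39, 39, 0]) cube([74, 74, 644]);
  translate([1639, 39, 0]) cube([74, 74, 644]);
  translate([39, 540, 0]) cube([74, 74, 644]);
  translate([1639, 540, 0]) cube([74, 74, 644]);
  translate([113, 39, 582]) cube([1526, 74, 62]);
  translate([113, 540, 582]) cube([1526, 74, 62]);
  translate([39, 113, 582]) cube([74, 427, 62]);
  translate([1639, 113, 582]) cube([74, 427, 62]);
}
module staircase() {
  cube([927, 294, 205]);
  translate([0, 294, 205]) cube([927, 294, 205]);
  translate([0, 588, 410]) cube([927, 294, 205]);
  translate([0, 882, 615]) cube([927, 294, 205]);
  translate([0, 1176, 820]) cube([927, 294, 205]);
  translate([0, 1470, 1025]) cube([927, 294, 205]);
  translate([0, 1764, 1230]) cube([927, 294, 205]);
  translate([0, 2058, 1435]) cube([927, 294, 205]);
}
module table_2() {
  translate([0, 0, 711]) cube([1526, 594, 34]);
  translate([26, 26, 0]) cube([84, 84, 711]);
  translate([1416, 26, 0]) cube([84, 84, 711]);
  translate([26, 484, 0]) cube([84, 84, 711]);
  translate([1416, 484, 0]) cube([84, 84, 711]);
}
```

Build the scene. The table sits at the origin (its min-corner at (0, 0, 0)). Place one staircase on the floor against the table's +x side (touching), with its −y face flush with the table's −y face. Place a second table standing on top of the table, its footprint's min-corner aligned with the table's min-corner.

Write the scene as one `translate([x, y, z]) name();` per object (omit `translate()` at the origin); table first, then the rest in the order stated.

table();
translate([1752, 0, 0]) staircase();
translate([0, 0, 682]) table_2();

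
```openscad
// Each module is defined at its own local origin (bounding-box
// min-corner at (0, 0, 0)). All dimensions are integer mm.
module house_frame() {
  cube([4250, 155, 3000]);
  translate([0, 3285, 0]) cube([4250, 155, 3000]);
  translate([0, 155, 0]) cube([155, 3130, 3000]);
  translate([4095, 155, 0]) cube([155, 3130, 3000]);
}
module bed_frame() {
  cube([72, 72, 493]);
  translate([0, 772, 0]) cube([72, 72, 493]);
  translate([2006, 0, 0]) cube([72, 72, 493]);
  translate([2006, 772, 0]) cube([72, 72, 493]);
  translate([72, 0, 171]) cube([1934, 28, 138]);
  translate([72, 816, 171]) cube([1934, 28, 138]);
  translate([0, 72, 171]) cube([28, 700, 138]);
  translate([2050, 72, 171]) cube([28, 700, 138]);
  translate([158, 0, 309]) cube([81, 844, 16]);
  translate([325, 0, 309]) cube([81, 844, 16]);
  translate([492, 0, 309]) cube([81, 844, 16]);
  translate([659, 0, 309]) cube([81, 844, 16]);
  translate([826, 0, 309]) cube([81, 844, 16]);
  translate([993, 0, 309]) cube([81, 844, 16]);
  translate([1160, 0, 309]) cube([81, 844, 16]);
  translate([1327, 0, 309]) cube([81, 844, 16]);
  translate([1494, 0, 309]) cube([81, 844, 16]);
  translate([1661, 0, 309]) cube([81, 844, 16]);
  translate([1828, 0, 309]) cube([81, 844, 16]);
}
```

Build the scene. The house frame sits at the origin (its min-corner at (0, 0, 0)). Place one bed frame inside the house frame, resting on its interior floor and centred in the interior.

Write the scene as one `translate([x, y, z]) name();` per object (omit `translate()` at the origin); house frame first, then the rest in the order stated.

house_frame();
translate([1086, 1298, 0]) bed_frame();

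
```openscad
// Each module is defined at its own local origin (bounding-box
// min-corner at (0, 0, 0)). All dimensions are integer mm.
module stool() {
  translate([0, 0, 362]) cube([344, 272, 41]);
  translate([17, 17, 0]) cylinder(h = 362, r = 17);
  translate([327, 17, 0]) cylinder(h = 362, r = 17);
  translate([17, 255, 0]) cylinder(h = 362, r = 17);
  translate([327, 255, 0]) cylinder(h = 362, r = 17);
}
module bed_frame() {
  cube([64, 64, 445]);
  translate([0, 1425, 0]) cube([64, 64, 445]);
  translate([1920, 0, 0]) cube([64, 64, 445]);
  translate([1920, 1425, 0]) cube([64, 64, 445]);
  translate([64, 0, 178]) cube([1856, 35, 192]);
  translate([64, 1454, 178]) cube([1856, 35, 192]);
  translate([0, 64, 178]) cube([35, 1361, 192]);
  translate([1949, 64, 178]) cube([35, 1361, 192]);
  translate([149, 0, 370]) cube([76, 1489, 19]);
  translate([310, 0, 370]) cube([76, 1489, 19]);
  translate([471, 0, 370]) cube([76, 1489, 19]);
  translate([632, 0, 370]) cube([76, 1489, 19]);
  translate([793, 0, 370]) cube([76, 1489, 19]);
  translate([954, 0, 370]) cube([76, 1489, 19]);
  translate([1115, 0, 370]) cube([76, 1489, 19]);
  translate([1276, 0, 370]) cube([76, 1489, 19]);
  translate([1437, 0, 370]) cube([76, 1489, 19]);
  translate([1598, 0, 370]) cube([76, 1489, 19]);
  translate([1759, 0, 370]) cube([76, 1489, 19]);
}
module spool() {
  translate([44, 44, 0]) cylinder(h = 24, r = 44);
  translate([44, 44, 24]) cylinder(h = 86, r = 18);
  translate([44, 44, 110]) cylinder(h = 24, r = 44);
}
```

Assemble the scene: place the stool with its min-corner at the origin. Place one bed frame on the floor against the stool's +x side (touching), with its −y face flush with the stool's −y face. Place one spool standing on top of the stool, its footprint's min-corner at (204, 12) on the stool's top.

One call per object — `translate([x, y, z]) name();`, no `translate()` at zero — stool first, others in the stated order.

stool();
translate([344, 0, 0]) bed_frame();
translate([204, 12, 403]) spool();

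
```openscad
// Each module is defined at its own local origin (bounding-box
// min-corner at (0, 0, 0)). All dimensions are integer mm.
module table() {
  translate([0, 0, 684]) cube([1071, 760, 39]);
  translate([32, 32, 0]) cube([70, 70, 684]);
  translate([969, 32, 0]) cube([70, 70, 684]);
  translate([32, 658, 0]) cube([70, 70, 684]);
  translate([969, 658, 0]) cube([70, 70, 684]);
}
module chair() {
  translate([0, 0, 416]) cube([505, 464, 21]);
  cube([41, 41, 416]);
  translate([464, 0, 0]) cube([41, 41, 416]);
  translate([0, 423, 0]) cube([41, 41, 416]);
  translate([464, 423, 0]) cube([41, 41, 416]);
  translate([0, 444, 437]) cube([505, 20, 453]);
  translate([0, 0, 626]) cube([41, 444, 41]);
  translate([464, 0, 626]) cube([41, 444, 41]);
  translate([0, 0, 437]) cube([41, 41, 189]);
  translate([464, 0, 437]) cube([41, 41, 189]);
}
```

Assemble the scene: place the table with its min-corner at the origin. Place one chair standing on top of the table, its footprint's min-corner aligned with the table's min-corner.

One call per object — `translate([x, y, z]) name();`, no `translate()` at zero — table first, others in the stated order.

table();
translate([0, 0, 723]) chair();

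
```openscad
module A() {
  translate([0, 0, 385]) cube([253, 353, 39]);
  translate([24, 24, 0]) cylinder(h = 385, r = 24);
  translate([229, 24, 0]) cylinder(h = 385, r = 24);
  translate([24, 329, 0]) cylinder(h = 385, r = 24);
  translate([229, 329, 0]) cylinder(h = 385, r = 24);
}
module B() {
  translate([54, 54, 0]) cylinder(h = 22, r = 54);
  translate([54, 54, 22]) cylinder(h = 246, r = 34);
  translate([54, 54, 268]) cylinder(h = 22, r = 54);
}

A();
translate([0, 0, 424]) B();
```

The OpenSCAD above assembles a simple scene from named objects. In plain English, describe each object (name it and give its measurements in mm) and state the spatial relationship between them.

A is a simple wooden stool: a rectangular seat 253 mm (x) by 353 mm (y), 39 mm thick, top face at z = 424 mm, on four round legs, each 48 mm in diameter. The legs rest on z = 0, each leg's axis is inset half a diameter from the nearest pair of seat edges (so the leg's bounding box is flush with the corner).

B is a spool: two coaxial disc flanges of radius 54 mm and thickness 22 mm, joined by a core cylinder of radius 34 mm and height 246 mm. The lower flange rests on z = 0 and the three cylinders share a vertical axis.

The spool is on top of the stool.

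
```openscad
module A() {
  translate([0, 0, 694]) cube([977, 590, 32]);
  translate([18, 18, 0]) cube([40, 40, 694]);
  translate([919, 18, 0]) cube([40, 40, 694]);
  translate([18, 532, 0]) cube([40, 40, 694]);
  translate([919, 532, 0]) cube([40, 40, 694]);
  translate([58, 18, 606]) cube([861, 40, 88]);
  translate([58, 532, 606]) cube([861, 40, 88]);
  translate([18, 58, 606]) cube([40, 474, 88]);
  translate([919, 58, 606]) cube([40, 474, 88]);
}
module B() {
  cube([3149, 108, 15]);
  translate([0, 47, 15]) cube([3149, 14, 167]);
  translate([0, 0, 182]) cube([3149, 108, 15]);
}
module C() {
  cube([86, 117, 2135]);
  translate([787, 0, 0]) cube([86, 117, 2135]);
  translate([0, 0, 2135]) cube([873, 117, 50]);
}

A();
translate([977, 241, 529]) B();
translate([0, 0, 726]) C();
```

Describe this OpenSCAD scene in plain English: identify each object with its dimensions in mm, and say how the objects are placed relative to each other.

A is a table with a 977×590 mm rectangular top, 32 mm thick, top surface at z = 726 mm, supported by four 40×40 mm square legs, each inset 18 mm from the nearest pair of top edges, running from the floor. Four apron rails, 40 mm thick and 88 mm tall, run between adjacent legs with their top edges flush with the underside of the top and their outer faces flush with the legs' outer faces.

B is an I-beam lying along x, 3149 mm long. Overall section height 197 mm. Two flanges 108 mm wide (y) and 15 mm thick, one on the floor and one at the top; a web 14 mm thick runs between them, centred on the flange width.

C is a door frame. The clear opening is 701 mm wide and 2135 mm high. Two 86 mm wide jambs, 117 mm deep, stand either side of the opening from the floor to the top of the opening. A 50 mm thick head sits across the top of both jambs, spanning the full outside width of the frame.

The I-beam is beside the table with their tops flush at z = 726. The door frame is on top of the table.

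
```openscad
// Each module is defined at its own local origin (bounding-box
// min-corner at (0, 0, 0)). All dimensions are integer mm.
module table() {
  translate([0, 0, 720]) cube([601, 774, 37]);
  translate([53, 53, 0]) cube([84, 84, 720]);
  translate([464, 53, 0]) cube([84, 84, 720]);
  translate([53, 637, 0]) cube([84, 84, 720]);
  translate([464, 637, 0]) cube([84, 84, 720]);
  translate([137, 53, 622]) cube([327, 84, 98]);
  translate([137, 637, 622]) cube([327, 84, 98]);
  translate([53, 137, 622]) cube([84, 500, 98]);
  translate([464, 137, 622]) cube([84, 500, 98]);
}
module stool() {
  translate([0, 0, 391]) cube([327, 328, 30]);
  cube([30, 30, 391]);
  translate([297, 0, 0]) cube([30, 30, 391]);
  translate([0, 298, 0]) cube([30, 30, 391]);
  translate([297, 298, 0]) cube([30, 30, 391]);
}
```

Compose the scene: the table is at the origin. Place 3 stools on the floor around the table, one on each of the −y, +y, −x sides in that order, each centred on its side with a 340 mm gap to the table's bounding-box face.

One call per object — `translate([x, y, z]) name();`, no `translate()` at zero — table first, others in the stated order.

table();
translate([137, -668, 0]) stool();
translate([137, 1114, 0]) stool();
translate([-667, 223, 0]) stool();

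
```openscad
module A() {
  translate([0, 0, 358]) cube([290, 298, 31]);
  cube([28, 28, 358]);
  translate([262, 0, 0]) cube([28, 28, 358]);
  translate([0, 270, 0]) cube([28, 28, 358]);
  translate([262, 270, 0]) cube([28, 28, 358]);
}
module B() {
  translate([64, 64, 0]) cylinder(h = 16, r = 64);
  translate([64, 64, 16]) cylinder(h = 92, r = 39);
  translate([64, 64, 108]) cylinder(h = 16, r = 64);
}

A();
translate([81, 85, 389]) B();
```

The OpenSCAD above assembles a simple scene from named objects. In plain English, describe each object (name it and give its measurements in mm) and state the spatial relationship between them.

A is a simple wooden stool: a rectangular seat 290 mm (x) by 298 mm (y), 31 mm thick, top face at z = 389 mm, on four square legs, each 28×28 mm in cross-section. The legs rest on z = 0, each flush with a corner of the seat.

B is a spool: two coaxial disc flanges of radius 64 mm and thickness 16 mm, joined by a core cylinder of radius 39 mm and height 92 mm. The lower flange rests on z = 0 and the three cylinders share a vertical axis.

The spool is on top of the stool, centred.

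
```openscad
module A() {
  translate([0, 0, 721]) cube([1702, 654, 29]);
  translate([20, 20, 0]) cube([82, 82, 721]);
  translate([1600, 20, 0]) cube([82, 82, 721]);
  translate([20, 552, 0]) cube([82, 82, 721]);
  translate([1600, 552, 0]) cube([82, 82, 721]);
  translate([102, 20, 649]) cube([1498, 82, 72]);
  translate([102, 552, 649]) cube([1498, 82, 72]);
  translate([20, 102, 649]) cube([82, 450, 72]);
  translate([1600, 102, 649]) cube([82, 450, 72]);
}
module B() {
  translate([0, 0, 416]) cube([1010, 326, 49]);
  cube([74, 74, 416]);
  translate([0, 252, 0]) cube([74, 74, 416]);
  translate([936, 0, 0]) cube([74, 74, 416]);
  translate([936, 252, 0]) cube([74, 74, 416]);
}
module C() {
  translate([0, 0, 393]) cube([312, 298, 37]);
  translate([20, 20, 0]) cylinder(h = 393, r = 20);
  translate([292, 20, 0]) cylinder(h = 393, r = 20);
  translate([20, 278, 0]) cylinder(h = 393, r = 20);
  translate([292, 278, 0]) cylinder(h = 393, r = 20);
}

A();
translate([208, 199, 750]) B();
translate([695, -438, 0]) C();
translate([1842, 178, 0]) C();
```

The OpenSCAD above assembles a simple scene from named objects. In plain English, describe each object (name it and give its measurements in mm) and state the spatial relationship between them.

A is a table with a 1702×654 mm rectangular top, 29 mm thick, top surface at z = 750 mm, supported by four 82×82 mm square legs, each inset 20 mm from the nearest pair of top edges, running from the floor. Four apron rails, 82 mm thick and 72 mm tall, run between adjacent legs with their top edges flush with the underside of the top and their outer faces flush with the legs' outer faces.

B is a long wooden bench with a 1010 mm (x) × 326 mm (y) seat, 49 mm thick, its top surface 465 mm above the floor. Four 74 mm square legs at the seat corners, flush with the edges, run from z = 0 to the seat underside.

C is a simple wooden stool: a rectangular seat 312 mm (x) by 298 mm (y), 37 mm thick, top face at z = 430 mm, on four round legs, each 40 mm in diameter. The legs rest on z = 0, each leg's axis is inset half a diameter from the nearest pair of seat edges (so the leg's bounding box is flush with the corner).

The bench is on top of the table. Two stools sit around the table at the −y, +x sides.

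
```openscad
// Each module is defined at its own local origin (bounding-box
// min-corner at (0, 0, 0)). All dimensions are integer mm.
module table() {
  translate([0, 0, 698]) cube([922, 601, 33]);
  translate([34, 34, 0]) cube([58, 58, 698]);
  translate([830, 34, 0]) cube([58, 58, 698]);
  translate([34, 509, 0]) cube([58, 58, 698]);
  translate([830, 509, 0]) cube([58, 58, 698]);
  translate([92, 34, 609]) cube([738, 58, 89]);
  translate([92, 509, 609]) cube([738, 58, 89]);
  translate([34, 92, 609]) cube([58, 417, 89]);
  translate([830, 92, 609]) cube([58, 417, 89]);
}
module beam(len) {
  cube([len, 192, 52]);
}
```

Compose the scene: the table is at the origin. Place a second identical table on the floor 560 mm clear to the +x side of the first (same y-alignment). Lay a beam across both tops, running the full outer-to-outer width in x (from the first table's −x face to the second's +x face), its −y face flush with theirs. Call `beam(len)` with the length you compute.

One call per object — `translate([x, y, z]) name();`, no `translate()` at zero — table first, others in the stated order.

table();
translate([1482, 0, 0]) table();
translate([0, 0, 731]) beam(2404);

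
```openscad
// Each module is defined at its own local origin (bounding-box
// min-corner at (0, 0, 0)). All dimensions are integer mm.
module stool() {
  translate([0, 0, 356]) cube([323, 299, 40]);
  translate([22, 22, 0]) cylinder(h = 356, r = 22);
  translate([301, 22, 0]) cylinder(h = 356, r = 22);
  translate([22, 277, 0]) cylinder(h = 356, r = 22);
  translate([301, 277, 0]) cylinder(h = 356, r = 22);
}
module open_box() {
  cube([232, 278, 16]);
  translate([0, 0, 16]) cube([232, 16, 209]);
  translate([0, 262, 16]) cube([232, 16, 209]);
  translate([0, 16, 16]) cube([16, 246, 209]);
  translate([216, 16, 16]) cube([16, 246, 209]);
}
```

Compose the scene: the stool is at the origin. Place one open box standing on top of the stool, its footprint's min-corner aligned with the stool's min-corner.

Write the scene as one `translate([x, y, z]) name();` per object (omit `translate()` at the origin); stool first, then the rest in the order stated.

stool();
translate([0, 0, 396]) open_box();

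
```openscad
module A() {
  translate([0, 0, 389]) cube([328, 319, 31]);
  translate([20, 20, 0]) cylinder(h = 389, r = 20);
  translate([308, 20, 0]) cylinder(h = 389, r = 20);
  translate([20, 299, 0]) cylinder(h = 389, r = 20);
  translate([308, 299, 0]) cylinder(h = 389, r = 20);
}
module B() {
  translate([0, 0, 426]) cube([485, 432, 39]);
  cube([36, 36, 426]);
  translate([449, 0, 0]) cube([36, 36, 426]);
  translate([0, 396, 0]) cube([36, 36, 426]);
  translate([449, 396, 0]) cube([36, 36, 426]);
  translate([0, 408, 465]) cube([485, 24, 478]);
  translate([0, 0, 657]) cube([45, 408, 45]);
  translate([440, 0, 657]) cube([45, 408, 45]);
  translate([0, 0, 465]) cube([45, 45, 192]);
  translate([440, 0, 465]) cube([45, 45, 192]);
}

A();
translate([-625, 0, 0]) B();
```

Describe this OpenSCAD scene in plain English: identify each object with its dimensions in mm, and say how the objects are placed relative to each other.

A is a four-legged stool. The seat is a 328×319×31 mm slab whose top surface is at z = 420 mm; four round legs, each 40 mm in diameter, run from the floor (z = 0) to the underside of the seat, each leg's axis is inset half a diameter from the nearest pair of seat edges (so the leg's bounding box is flush with the corner).

B is a chair. The seat is a 485×432×39 mm slab with its top at z = 465 mm, on four 36×36 mm corner legs (flush with the seat edges, standing on z = 0). A flat backrest 24 mm thick, 478 mm tall, spans the full seat width and rises from the seat top along its +y edge, rear face flush with the rear of the seat. Two armrests of 45×45 mm section run along each side from the seat's front edge to the front of the backrest, top faces 237 mm above the seat top and outer faces flush with the seat's x-edges; a 45×45 mm post under the front of each armrest stands on the seat at the front corner.

The chair is on the floor beside the stool on its −x side.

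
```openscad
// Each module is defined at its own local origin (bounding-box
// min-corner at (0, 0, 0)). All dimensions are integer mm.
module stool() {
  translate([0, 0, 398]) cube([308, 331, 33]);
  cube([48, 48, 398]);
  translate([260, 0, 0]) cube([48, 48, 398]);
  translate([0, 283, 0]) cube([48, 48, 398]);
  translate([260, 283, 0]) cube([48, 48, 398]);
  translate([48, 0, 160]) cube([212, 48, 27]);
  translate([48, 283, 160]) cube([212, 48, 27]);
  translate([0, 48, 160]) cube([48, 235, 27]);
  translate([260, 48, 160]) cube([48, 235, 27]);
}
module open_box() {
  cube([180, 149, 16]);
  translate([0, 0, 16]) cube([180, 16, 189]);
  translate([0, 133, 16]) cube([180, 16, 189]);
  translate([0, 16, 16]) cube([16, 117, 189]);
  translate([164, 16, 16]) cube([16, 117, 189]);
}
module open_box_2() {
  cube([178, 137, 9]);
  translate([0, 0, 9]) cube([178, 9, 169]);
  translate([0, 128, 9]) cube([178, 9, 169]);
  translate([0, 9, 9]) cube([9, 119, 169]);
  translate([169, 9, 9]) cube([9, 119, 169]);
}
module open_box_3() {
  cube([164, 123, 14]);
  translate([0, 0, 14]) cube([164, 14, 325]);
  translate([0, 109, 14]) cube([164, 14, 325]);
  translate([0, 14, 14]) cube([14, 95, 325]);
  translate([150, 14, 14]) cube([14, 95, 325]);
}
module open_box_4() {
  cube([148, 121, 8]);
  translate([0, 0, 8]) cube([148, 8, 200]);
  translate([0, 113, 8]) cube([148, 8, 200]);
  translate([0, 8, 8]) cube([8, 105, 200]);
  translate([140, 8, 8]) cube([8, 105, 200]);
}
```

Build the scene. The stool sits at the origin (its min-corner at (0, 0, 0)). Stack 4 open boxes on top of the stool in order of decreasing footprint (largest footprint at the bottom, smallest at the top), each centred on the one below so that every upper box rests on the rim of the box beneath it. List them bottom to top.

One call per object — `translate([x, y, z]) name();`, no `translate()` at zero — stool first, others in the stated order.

stool();
translate([64, 91, 431]) open_box();
translate([65, 97, 636]) open_box_2();
translate([72, 104, 814]) open_box_3();
translate([80, 105, 1153]) open_box_4();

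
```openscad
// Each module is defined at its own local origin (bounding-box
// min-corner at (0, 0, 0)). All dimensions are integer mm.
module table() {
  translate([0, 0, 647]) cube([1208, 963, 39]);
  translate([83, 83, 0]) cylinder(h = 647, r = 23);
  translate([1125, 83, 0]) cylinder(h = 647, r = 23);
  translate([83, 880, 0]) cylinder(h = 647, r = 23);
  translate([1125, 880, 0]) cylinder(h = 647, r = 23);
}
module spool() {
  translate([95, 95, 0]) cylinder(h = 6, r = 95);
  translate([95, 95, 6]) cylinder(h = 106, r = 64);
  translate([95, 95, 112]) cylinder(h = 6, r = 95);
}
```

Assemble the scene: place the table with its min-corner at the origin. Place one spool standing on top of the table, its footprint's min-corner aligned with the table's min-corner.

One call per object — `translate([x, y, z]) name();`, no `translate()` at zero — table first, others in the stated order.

table();
translate([0, 0, 686]) spool();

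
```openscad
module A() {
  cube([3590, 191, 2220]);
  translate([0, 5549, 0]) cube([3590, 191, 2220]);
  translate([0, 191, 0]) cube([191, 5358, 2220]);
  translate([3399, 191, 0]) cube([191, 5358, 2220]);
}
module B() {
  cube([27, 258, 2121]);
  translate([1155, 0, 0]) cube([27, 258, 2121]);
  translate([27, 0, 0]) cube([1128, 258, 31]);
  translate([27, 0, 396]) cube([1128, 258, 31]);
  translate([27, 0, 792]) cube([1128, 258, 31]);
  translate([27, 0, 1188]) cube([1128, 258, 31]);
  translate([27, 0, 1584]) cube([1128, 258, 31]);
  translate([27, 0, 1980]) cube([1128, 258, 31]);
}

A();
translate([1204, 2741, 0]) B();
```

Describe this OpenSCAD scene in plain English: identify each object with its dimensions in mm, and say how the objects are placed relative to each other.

A is the wall frame of a small rectangular building: four walls, each 2220 mm tall and 191 mm thick, enclosing a footprint 3590 mm (x) by 5740 mm (y) outside-to-outside, with no floor or roof. The front and back walls (the −y and +y sides) span the full width; the two side walls fit between them.

B is an open bookshelf. Two side panels, each 27 mm thick, 258 mm deep and 2121 mm tall, stand 1182 mm apart (outside-to-outside). Between them sit 6 shelves, each 31 mm thick and 258 mm deep, spanning the full gap between the sides. The bottom shelf rests on the floor (its underside at z = 0) and the clear gap between one shelf's top and the next shelf's underside is 365 mm.

The bookshelf sits inside the house frame, centred.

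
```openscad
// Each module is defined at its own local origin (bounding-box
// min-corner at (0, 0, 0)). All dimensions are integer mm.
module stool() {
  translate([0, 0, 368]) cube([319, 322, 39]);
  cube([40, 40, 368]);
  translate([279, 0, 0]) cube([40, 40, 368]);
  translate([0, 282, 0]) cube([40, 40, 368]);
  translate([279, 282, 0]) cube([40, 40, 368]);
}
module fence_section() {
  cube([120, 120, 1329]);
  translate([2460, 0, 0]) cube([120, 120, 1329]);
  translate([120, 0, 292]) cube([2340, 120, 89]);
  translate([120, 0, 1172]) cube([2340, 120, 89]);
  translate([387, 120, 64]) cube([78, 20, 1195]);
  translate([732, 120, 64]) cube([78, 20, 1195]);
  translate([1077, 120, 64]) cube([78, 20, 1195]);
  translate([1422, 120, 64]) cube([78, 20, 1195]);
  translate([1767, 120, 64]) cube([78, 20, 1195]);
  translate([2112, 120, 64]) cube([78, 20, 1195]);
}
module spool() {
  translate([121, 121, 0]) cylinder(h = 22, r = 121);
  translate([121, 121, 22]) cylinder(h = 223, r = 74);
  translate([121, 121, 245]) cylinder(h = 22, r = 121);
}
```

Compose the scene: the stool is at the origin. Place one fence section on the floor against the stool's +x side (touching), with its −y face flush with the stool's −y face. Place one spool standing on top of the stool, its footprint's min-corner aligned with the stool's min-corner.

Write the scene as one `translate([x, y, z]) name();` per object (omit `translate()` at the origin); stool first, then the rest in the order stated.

stool();
translate([319, 0, 0]) fence_section();
translate([0, 0, 407]) spool();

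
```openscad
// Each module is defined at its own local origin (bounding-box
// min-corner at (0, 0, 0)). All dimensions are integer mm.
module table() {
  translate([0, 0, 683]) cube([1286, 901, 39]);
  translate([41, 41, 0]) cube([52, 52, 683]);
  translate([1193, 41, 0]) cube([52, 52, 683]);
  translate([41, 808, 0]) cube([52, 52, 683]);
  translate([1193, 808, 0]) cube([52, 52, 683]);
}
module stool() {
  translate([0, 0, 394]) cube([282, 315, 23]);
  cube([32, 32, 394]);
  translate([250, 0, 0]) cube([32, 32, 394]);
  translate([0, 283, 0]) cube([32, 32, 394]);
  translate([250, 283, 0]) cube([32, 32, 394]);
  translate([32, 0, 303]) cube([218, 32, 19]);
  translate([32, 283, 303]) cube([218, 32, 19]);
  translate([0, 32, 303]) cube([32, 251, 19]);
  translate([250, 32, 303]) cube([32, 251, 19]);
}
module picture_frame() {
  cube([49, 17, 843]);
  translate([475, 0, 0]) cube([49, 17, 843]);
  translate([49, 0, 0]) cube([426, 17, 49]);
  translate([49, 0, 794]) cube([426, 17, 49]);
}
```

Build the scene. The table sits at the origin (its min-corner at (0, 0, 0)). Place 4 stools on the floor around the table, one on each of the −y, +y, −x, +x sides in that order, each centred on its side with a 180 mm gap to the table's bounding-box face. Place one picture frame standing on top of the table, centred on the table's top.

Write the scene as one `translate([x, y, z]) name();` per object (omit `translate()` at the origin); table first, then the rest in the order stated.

table();
translate([502, -495, 0]) stool();
translate([502, 1081, 0]) stool();
translate([-462, 293, 0]) stool();
translate([1466, 293, 0]) stool();
translate([381, 442, 722]) picture_frame();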